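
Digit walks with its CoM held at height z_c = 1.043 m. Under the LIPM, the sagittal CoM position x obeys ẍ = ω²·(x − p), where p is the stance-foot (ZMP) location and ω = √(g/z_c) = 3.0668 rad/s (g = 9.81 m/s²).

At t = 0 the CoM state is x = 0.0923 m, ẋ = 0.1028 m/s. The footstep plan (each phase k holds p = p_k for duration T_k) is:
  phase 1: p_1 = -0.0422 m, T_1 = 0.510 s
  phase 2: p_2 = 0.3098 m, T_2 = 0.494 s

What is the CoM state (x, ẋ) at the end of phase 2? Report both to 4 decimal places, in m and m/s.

x = 1.2990, ẋ = 3.2566

phase 1: p=-0.0422, T=0.510, ωT=1.564068, cosh=2.493751, sinh=2.284468; start (x,ẋ)=(0.092300, 0.102800) → end (x,ẋ)=(0.369786, 1.198666)
phase 2: p=0.3098, T=0.494, ωT=1.514999, cosh=2.384613, sinh=2.164805; start (x,ẋ)=(0.369786, 1.198666) → end (x,ẋ)=(1.298961, 3.256599)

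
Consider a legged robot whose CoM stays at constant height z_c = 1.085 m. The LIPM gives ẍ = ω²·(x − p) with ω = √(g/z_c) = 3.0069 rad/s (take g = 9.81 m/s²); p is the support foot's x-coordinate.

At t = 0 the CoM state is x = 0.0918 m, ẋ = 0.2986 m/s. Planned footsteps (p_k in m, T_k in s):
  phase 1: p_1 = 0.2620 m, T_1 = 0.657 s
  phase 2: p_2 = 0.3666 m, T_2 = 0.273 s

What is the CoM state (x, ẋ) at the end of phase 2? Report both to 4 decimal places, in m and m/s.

phase 1: p=0.2620, T=0.657, ωT=1.975533, cosh=3.674576, sinh=3.535888; start (x,ẋ)=(0.091800, 0.298600) → end (x,ẋ)=(-0.012282, -0.712349)
phase 2: p=0.3666, T=0.273, ωT=0.820884, cosh=1.356275, sinh=0.916232; start (x,ẋ)=(-0.012282, -0.712349) → end (x,ẋ)=(-0.364327, -2.009967)

x = -0.3643, ẋ = -2.0100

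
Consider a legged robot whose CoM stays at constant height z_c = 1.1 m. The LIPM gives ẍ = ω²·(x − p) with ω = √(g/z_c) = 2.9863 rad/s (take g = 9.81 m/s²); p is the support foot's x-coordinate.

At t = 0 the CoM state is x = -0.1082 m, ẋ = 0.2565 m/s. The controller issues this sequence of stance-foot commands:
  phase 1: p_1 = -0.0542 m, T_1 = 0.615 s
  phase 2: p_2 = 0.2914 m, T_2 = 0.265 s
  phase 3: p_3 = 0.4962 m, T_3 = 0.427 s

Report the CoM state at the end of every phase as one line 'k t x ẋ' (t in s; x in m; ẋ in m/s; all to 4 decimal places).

1 0.6150 0.0347 0.3321
2 0.8800 0.0475 -0.2303
3 1.3070 -0.4966 -2.6550

phase 1: p=-0.0542, T=0.615, ωT=1.836574, cosh=3.217184, sinh=3.057822; start (x,ẋ)=(-0.108200, 0.256500) → end (x,ẋ)=(0.034715, 0.332103)
phase 2: p=0.2914, T=0.265, ωT=0.791370, cosh=1.329820, sinh=0.876596; start (x,ẋ)=(0.034715, 0.332103) → end (x,ẋ)=(0.047541, -0.230307)
phase 3: p=0.4962, T=0.427, ωT=1.275150, cosh=1.929314, sinh=1.649925; start (x,ẋ)=(0.047541, -0.230307) → end (x,ẋ)=(-0.496649, -2.654956)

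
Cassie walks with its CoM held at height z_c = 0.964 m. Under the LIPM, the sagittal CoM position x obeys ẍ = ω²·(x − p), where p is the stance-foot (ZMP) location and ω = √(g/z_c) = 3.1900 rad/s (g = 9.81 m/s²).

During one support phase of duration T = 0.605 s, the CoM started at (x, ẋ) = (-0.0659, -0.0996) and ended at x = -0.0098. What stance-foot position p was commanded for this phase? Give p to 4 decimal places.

ωT = 3.1900·0.605 = 1.929950; cosh(ωT) = 3.517161, sinh(ωT) = 3.372005
x(T) = p + (x₀−p)·cosh(ωT) + (ẋ₀/ω)·sinh(ωT) ⇒ p·(1 − cosh) = x(T) − x₀·cosh − (ẋ₀/ω)·sinh
numerator   = -0.0098 − (-0.0659)·3.517161 − (-0.0996/3.1900)·3.372005 = 0.327264
denominator = 1 − 3.517161 = -2.517161
p = 0.327264 / -2.517161 = -0.1300

p = -0.1300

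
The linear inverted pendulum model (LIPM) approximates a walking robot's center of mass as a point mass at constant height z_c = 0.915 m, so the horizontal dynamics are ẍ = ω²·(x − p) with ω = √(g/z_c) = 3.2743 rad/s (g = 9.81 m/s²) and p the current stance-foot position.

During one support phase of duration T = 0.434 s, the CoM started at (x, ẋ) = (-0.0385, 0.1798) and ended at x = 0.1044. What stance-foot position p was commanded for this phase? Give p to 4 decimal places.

p = -0.0686

ωT = 3.2743·0.434 = 1.421046; cosh(ωT) = 2.191456, sinh(ωT) = 1.949995
x(T) = p + (x₀−p)·cosh(ωT) + (ẋ₀/ω)·sinh(ωT) ⇒ p·(1 − cosh) = x(T) − x₀·cosh − (ẋ₀/ω)·sinh
numerator   = 0.1044 − (-0.0385)·2.191456 − (0.1798/3.2743)·1.949995 = 0.081692
denominator = 1 − 2.191456 = -1.191456
p = 0.081692 / -1.191456 = -0.0686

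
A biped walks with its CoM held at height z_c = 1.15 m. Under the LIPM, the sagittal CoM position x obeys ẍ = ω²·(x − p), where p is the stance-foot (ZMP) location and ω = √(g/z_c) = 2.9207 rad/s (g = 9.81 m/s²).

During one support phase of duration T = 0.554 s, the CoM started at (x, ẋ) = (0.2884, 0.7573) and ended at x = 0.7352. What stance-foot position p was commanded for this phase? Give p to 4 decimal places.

p = 0.4003

ωT = 2.9207·0.554 = 1.618068; cosh(ωT) = 2.620809, sinh(ωT) = 2.422527
x(T) = p + (x₀−p)·cosh(ωT) + (ẋ₀/ω)·sinh(ωT) ⇒ p·(1 − cosh) = x(T) − x₀·cosh − (ẋ₀/ω)·sinh
numerator   = 0.7352 − (0.2884)·2.620809 − (0.7573/2.9207)·2.422527 = -0.648771
denominator = 1 − 2.620809 = -1.620809
p = -0.648771 / -1.620809 = 0.4003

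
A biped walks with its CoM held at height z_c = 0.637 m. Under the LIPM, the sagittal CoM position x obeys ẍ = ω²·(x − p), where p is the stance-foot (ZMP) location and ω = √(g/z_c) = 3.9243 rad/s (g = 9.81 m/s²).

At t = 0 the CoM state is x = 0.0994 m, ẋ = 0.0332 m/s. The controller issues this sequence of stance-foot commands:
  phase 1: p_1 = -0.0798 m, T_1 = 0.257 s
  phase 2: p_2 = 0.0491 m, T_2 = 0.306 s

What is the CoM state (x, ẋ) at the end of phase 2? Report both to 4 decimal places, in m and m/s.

phase 1: p=-0.0798, T=0.257, ωT=1.008545, cosh=1.553179, sinh=1.188430; start (x,ẋ)=(0.099400, 0.033200) → end (x,ẋ)=(0.208584, 0.887311)
phase 2: p=0.0491, T=0.306, ωT=1.200836, cosh=1.811918, sinh=1.510975; start (x,ẋ)=(0.208584, 0.887311) → end (x,ẋ)=(0.679714, 2.553397)

x = 0.6797, ẋ = 2.5534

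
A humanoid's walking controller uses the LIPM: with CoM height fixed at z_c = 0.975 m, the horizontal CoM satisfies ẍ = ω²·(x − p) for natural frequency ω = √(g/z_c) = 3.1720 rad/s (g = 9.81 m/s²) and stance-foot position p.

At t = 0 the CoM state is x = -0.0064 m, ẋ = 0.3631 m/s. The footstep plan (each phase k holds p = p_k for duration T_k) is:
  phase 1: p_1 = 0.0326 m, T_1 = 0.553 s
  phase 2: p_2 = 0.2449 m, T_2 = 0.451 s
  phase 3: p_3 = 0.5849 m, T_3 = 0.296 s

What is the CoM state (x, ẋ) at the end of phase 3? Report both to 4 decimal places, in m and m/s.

phase 1: p=0.0326, T=0.553, ωT=1.754116, cosh=2.975699, sinh=2.802639; start (x,ẋ)=(-0.006400, 0.363100) → end (x,ẋ)=(0.237367, 0.733767)
phase 2: p=0.2449, T=0.451, ωT=1.430572, cosh=2.210131, sinh=1.970959; start (x,ẋ)=(0.237367, 0.733767) → end (x,ẋ)=(0.684186, 1.574626)
phase 3: p=0.5849, T=0.296, ωT=0.938912, cosh=1.474125, sinh=1.083072; start (x,ẋ)=(0.684186, 1.574626) → end (x,ẋ)=(1.268912, 2.662292)

x = 1.2689, ẋ = 2.6623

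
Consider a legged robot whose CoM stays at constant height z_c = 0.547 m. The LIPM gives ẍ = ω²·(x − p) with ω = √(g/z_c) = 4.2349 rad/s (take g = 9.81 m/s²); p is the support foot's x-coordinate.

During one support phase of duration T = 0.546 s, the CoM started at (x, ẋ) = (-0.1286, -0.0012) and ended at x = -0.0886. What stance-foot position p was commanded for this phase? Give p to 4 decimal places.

ωT = 4.2349·0.546 = 2.312255; cosh(ωT) = 5.098105, sinh(ωT) = 4.999067
x(T) = p + (x₀−p)·cosh(ωT) + (ẋ₀/ω)·sinh(ωT) ⇒ p·(1 − cosh) = x(T) − x₀·cosh − (ẋ₀/ω)·sinh
numerator   = -0.0886 − (-0.1286)·5.098105 − (-0.0012/4.2349)·4.999067 = 0.568433
denominator = 1 − 5.098105 = -4.098105
p = 0.568433 / -4.098105 = -0.1387

p = -0.1387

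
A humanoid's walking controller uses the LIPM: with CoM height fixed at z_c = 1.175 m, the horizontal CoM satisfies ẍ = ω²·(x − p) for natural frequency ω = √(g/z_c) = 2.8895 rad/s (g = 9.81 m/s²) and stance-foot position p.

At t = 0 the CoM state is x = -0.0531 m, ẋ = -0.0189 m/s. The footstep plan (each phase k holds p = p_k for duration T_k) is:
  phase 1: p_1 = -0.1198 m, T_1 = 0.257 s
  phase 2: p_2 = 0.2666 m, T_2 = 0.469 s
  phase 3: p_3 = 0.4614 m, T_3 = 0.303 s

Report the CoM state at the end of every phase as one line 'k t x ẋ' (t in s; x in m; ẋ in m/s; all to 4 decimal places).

1 0.2570 -0.0392 0.1323
2 0.7260 -0.2828 -1.3254
3 1.0290 -1.0416 -3.9992

phase 1: p=-0.1198, T=0.257, ωT=0.742602, cosh=1.288635, sinh=0.812760; start (x,ẋ)=(-0.053100, -0.018900) → end (x,ẋ)=(-0.039164, 0.132288)
phase 2: p=0.2666, T=0.469, ωT=1.355175, cosh=2.067672, sinh=1.809770; start (x,ẋ)=(-0.039164, 0.132288) → end (x,ẋ)=(-0.282765, -1.325414)
phase 3: p=0.4614, T=0.303, ωT=0.875518, cosh=1.408383, sinh=0.991737; start (x,ẋ)=(-0.282765, -1.325414) → end (x,ẋ)=(-1.041579, -3.999186)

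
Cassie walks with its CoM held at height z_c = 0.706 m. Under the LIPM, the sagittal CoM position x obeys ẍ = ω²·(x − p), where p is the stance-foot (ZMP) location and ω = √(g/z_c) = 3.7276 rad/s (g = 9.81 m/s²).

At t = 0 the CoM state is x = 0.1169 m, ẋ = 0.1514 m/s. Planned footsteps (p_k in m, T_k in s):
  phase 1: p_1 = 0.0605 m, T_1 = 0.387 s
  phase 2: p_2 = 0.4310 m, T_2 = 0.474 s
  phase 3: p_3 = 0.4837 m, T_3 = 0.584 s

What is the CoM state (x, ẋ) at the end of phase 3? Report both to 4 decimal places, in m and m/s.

x = 1.2779, ẋ = 3.0093

phase 1: p=0.0605, T=0.387, ωT=1.442581, cosh=2.233961, sinh=1.997644; start (x,ẋ)=(0.116900, 0.151400) → end (x,ẋ)=(0.267632, 0.758200)
phase 2: p=0.4310, T=0.474, ωT=1.766882, cosh=3.011722, sinh=2.840857; start (x,ẋ)=(0.267632, 0.758200) → end (x,ẋ)=(0.516814, 0.553483)
phase 3: p=0.4837, T=0.584, ωT=2.176918, cosh=4.466239, sinh=4.352849; start (x,ẋ)=(0.516814, 0.553483) → end (x,ẋ)=(1.277919, 3.009292)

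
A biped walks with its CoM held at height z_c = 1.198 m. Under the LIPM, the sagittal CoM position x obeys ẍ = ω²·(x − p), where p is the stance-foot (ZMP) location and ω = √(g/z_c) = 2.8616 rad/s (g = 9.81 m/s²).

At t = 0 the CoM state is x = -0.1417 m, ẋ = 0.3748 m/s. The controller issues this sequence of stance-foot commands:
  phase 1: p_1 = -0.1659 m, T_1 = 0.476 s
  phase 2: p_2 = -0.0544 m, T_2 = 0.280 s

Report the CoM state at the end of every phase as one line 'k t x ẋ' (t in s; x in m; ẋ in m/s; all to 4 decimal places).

phase 1: p=-0.1659, T=0.476, ωT=1.362122, cosh=2.080293, sinh=1.824176; start (x,ẋ)=(-0.141700, 0.374800) → end (x,ẋ)=(0.123366, 0.906019)
phase 2: p=-0.0544, T=0.280, ωT=0.801248, cosh=1.338544, sinh=0.889776; start (x,ẋ)=(0.123366, 0.906019) → end (x,ẋ)=(0.465262, 1.665371)

1 0.4760 0.1234 0.9060
2 0.7560 0.4653 1.6654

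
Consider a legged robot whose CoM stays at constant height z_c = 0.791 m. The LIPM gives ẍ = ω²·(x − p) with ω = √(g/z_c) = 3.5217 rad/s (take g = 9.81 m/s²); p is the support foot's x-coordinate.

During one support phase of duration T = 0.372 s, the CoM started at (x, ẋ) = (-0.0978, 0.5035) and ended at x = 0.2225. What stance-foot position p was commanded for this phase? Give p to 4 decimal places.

ωT = 3.5217·0.372 = 1.310072; cosh(ωT) = 1.988121, sinh(ωT) = 1.718321
x(T) = p + (x₀−p)·cosh(ωT) + (ẋ₀/ω)·sinh(ωT) ⇒ p·(1 − cosh) = x(T) − x₀·cosh − (ẋ₀/ω)·sinh
numerator   = 0.2225 − (-0.0978)·1.988121 − (0.5035/3.5217)·1.718321 = 0.171269
denominator = 1 − 1.988121 = -0.988121
p = 0.171269 / -0.988121 = -0.1733

p = -0.1733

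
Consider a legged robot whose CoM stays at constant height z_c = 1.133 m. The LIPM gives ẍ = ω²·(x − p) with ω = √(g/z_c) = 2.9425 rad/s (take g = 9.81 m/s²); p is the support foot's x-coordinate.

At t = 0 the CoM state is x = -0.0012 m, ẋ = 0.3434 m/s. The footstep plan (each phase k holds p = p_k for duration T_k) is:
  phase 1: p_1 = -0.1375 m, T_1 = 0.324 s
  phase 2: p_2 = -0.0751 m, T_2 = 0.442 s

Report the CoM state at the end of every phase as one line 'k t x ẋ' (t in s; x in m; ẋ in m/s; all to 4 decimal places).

1 0.3240 0.1945 0.9546
2 0.7660 1.0079 3.2305

phase 1: p=-0.1375, T=0.324, ωT=0.953370, cosh=1.489939, sinh=1.104499; start (x,ẋ)=(-0.001200, 0.343400) → end (x,ẋ)=(0.194478, 0.954619)
phase 2: p=-0.0751, T=0.442, ωT=1.300585, cosh=1.971908, sinh=1.699536; start (x,ẋ)=(0.194478, 0.954619) → end (x,ẋ)=(1.007853, 3.230546)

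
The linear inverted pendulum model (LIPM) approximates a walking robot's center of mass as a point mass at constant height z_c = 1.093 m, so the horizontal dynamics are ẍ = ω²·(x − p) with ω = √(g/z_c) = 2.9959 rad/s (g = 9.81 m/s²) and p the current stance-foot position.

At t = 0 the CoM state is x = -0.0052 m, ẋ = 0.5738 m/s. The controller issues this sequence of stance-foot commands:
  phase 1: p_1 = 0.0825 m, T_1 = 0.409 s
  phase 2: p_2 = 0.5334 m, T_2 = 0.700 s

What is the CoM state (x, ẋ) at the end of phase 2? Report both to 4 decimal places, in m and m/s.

phase 1: p=0.0825, T=0.409, ωT=1.225323, cosh=1.849464, sinh=1.555802; start (x,ẋ)=(-0.005200, 0.573800) → end (x,ẋ)=(0.218282, 0.652451)
phase 2: p=0.5334, T=0.700, ωT=2.097130, cosh=4.132787, sinh=4.009979; start (x,ẋ)=(0.218282, 0.652451) → end (x,ẋ)=(0.104383, -1.089226)

x = 0.1044, ẋ = -1.0892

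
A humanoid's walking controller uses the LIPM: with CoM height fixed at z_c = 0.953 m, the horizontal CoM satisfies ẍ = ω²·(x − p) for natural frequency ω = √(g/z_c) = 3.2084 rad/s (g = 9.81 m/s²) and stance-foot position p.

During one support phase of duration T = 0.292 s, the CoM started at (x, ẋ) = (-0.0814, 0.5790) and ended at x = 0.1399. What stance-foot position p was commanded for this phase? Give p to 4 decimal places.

ωT = 3.2084·0.292 = 0.936853; cosh(ωT) = 1.471898, sinh(ωT) = 1.080039
x(T) = p + (x₀−p)·cosh(ωT) + (ẋ₀/ω)·sinh(ωT) ⇒ p·(1 − cosh) = x(T) − x₀·cosh − (ẋ₀/ω)·sinh
numerator   = 0.1399 − (-0.0814)·1.471898 − (0.5790/3.2084)·1.080039 = 0.064805
denominator = 1 − 1.471898 = -0.471898
p = 0.064805 / -0.471898 = -0.1373

p = -0.1373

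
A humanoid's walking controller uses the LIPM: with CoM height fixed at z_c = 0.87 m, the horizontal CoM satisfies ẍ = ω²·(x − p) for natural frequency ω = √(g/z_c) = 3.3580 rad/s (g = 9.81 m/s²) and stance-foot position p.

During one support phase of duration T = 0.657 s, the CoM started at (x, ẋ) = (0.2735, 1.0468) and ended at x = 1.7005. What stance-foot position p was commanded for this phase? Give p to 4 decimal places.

p = 0.2655

ωT = 3.3580·0.657 = 2.206206; cosh(ωT) = 4.595657, sinh(ωT) = 4.485540
x(T) = p + (x₀−p)·cosh(ωT) + (ẋ₀/ω)·sinh(ωT) ⇒ p·(1 − cosh) = x(T) − x₀·cosh − (ẋ₀/ω)·sinh
numerator   = 1.7005 − (0.2735)·4.595657 − (1.0468/3.3580)·4.485540 = -0.954704
denominator = 1 − 4.595657 = -3.595657
p = -0.954704 / -3.595657 = 0.2655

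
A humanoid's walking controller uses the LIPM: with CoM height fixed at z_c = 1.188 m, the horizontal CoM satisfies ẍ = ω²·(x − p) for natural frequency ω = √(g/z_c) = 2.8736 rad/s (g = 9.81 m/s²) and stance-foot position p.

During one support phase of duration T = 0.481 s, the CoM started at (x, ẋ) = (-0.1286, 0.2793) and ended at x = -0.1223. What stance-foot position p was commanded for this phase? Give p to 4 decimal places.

p = 0.0281

ωT = 2.8736·0.481 = 1.382202; cosh(ωT) = 2.117344, sinh(ωT) = 1.866319
x(T) = p + (x₀−p)·cosh(ωT) + (ẋ₀/ω)·sinh(ωT) ⇒ p·(1 − cosh) = x(T) − x₀·cosh − (ẋ₀/ω)·sinh
numerator   = -0.1223 − (-0.1286)·2.117344 − (0.2793/2.8736)·1.866319 = -0.031407
denominator = 1 − 2.117344 = -1.117344
p = -0.031407 / -1.117344 = 0.0281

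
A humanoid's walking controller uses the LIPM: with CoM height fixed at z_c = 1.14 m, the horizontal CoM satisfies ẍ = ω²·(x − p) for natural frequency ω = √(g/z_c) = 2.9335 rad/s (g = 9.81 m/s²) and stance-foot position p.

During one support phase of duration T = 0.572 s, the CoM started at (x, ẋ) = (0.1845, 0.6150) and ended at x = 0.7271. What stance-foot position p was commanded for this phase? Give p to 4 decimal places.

p = 0.1840

ωT = 2.9335·0.572 = 1.677962; cosh(ωT) = 2.770693, sinh(ωT) = 2.583939
x(T) = p + (x₀−p)·cosh(ωT) + (ẋ₀/ω)·sinh(ωT) ⇒ p·(1 − cosh) = x(T) − x₀·cosh − (ẋ₀/ω)·sinh
numerator   = 0.7271 − (0.1845)·2.770693 − (0.6150/2.9335)·2.583939 = -0.325808
denominator = 1 − 2.770693 = -1.770693
p = -0.325808 / -1.770693 = 0.1840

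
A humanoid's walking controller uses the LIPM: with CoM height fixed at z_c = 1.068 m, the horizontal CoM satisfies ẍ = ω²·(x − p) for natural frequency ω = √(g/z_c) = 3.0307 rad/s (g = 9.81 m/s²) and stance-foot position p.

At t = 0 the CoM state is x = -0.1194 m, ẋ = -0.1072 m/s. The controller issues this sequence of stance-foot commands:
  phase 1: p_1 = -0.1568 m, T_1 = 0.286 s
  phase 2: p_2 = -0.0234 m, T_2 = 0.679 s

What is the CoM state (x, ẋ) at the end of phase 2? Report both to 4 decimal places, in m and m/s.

x = -0.5333, ẋ = -1.5055

phase 1: p=-0.1568, T=0.286, ωT=0.866780, cosh=1.399770, sinh=0.979468; start (x,ẋ)=(-0.119400, -0.107200) → end (x,ẋ)=(-0.139094, -0.039035)
phase 2: p=-0.0234, T=0.679, ωT=2.057845, cosh=3.978406, sinh=3.850677; start (x,ẋ)=(-0.139094, -0.039035) → end (x,ẋ)=(-0.533272, -1.505469)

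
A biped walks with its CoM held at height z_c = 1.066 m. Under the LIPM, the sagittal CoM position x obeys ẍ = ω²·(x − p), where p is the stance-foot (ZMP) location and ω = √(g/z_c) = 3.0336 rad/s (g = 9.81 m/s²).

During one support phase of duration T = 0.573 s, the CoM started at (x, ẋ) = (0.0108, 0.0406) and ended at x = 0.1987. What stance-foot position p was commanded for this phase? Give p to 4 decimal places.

ωT = 3.0336·0.573 = 1.738253; cosh(ωT) = 2.931613, sinh(ωT) = 2.755785
x(T) = p + (x₀−p)·cosh(ωT) + (ẋ₀/ω)·sinh(ωT) ⇒ p·(1 − cosh) = x(T) − x₀·cosh − (ẋ₀/ω)·sinh
numerator   = 0.1987 − (0.0108)·2.931613 − (0.0406/3.0336)·2.755785 = 0.130157
denominator = 1 − 2.931613 = -1.931613
p = 0.130157 / -1.931613 = -0.0674

p = -0.0674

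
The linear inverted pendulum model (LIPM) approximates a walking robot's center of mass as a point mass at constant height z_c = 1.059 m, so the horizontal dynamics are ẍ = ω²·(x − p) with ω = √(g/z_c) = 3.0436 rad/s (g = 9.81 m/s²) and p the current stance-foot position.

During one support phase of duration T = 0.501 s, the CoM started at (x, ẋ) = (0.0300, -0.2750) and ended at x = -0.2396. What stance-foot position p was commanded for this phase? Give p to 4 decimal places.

ωT = 3.0436·0.501 = 1.524844; cosh(ωT) = 2.406040, sinh(ωT) = 2.188385
x(T) = p + (x₀−p)·cosh(ωT) + (ẋ₀/ω)·sinh(ωT) ⇒ p·(1 − cosh) = x(T) − x₀·cosh − (ẋ₀/ω)·sinh
numerator   = -0.2396 − (0.0300)·2.406040 − (-0.2750/3.0436)·2.188385 = -0.114053
denominator = 1 − 2.406040 = -1.406040
p = -0.114053 / -1.406040 = 0.0811

p = 0.0811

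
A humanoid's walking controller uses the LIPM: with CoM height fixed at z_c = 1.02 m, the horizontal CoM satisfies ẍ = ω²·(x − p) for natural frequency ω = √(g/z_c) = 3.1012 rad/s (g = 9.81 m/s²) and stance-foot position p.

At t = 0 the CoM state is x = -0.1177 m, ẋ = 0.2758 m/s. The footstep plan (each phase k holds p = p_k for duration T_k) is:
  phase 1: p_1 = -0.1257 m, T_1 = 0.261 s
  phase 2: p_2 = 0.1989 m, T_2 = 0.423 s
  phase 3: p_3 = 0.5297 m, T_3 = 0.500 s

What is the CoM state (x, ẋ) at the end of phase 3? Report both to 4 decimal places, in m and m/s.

x = -1.2304, ẋ = -5.1769

phase 1: p=-0.1257, T=0.261, ωT=0.809413, cosh=1.345854, sinh=0.900735; start (x,ẋ)=(-0.117700, 0.275800) → end (x,ẋ)=(-0.034828, 0.393533)
phase 2: p=0.1989, T=0.423, ωT=1.311808, cosh=1.991106, sinh=1.721773; start (x,ẋ)=(-0.034828, 0.393533) → end (x,ẋ)=(-0.047989, -0.464438)
phase 3: p=0.5297, T=0.500, ωT=1.550600, cosh=2.463209, sinh=2.251089; start (x,ẋ)=(-0.047989, -0.464438) → end (x,ẋ)=(-1.230393, -5.176896)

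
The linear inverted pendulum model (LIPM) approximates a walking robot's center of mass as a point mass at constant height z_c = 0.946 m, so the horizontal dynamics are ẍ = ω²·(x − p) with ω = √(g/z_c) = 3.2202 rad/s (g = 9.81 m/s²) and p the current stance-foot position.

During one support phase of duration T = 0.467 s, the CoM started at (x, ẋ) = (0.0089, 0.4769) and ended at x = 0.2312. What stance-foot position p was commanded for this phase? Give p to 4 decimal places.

p = 0.0783

ωT = 3.2202·0.467 = 1.503833; cosh(ωT) = 2.360589, sinh(ωT) = 2.138313
x(T) = p + (x₀−p)·cosh(ωT) + (ẋ₀/ω)·sinh(ωT) ⇒ p·(1 − cosh) = x(T) − x₀·cosh − (ẋ₀/ω)·sinh
numerator   = 0.2312 − (0.0089)·2.360589 − (0.4769/3.2202)·2.138313 = -0.106486
denominator = 1 − 2.360589 = -1.360589
p = -0.106486 / -1.360589 = 0.0783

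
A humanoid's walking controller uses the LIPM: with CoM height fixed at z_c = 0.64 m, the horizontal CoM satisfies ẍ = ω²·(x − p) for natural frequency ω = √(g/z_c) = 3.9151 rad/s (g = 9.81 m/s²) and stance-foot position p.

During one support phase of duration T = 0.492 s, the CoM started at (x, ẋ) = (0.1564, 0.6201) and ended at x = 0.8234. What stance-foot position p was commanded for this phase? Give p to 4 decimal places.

ωT = 3.9151·0.492 = 1.926229; cosh(ωT) = 3.504638, sinh(ωT) = 3.358942
x(T) = p + (x₀−p)·cosh(ωT) + (ẋ₀/ω)·sinh(ωT) ⇒ p·(1 − cosh) = x(T) − x₀·cosh − (ẋ₀/ω)·sinh
numerator   = 0.8234 − (0.1564)·3.504638 − (0.6201/3.9151)·3.358942 = -0.256737
denominator = 1 − 3.504638 = -2.504638
p = -0.256737 / -2.504638 = 0.1025

p = 0.1025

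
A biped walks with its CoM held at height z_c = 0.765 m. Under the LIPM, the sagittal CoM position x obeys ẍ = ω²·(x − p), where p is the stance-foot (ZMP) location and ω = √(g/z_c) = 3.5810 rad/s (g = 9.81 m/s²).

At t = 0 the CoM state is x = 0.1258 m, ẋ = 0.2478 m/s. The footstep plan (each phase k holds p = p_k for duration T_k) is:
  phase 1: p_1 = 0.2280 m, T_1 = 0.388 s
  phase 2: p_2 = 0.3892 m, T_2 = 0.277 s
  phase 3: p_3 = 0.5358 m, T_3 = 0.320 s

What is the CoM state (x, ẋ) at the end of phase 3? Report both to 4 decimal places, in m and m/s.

phase 1: p=0.2280, T=0.388, ωT=1.389428, cosh=2.130886, sinh=1.881668; start (x,ẋ)=(0.125800, 0.247800) → end (x,ẋ)=(0.140432, -0.160616)
phase 2: p=0.3892, T=0.277, ωT=0.991937, cosh=1.533655, sinh=1.162797; start (x,ẋ)=(0.140432, -0.160616) → end (x,ẋ)=(-0.044478, -1.282193)
phase 3: p=0.5358, T=0.320, ωT=1.145920, cosh=1.731633, sinh=1.413701; start (x,ẋ)=(-0.044478, -1.282193) → end (x,ẋ)=(-0.975211, -5.157925)

x = -0.9752, ẋ = -5.1579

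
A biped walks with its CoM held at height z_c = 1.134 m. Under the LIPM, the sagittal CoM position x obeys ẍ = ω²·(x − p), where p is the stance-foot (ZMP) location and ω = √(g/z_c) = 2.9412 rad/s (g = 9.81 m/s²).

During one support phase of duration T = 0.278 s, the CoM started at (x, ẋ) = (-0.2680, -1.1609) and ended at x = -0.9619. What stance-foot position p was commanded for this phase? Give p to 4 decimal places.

ωT = 2.9412·0.278 = 0.817654; cosh(ωT) = 1.353322, sinh(ωT) = 0.911856
x(T) = p + (x₀−p)·cosh(ωT) + (ẋ₀/ω)·sinh(ωT) ⇒ p·(1 − cosh) = x(T) − x₀·cosh − (ẋ₀/ω)·sinh
numerator   = -0.9619 − (-0.2680)·1.353322 − (-1.1609/2.9412)·0.911856 = -0.239297
denominator = 1 − 1.353322 = -0.353322
p = -0.239297 / -0.353322 = 0.6773

p = 0.6773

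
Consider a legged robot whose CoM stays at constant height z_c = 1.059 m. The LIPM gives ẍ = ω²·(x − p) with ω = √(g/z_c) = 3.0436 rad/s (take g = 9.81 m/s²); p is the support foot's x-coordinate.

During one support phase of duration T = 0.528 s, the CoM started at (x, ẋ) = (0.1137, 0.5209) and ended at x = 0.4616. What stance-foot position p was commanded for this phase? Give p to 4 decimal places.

p = 0.1525

ωT = 3.0436·0.528 = 1.607021; cosh(ωT) = 2.594207, sinh(ωT) = 2.393723
x(T) = p + (x₀−p)·cosh(ωT) + (ẋ₀/ω)·sinh(ωT) ⇒ p·(1 − cosh) = x(T) − x₀·cosh − (ẋ₀/ω)·sinh
numerator   = 0.4616 − (0.1137)·2.594207 − (0.5209/3.0436)·2.393723 = -0.243037
denominator = 1 − 2.594207 = -1.594207
p = -0.243037 / -1.594207 = 0.1525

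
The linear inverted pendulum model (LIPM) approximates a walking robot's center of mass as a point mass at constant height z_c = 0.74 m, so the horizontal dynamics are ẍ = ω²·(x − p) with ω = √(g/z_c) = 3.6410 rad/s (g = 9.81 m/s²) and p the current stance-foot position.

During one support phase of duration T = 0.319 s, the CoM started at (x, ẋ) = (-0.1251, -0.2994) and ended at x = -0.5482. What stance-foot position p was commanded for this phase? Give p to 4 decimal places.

ωT = 3.6410·0.319 = 1.161479; cosh(ωT) = 1.753839, sinh(ωT) = 1.440816
x(T) = p + (x₀−p)·cosh(ωT) + (ẋ₀/ω)·sinh(ωT) ⇒ p·(1 − cosh) = x(T) − x₀·cosh − (ẋ₀/ω)·sinh
numerator   = -0.5482 − (-0.1251)·1.753839 − (-0.2994/3.6410)·1.440816 = -0.210316
denominator = 1 − 1.753839 = -0.753839
p = -0.210316 / -0.753839 = 0.2790

p = 0.2790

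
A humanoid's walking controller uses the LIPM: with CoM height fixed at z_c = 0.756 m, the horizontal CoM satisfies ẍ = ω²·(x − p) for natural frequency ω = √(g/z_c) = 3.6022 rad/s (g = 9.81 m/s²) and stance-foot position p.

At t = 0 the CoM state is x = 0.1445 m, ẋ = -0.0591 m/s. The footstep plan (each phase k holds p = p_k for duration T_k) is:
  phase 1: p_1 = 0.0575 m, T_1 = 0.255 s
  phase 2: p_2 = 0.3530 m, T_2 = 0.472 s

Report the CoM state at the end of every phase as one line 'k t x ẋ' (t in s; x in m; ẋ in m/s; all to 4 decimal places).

phase 1: p=0.0575, T=0.255, ωT=0.918561, cosh=1.452388, sinh=1.053295; start (x,ẋ)=(0.144500, -0.059100) → end (x,ẋ)=(0.166577, 0.244257)
phase 2: p=0.3530, T=0.472, ωT=1.700238, cosh=2.828946, sinh=2.646306; start (x,ẋ)=(0.166577, 0.244257) → end (x,ẋ)=(0.005059, -1.086094)

1 0.2550 0.1666 0.2443
2 0.7270 0.0051 -1.0861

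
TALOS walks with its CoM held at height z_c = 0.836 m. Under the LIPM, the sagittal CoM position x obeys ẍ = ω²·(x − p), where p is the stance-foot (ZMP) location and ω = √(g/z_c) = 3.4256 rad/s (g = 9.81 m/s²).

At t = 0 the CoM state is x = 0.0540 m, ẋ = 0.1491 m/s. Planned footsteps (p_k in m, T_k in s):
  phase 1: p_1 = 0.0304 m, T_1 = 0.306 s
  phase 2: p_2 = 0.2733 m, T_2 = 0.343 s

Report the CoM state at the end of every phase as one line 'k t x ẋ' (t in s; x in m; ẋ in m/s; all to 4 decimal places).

1 0.3060 0.1226 0.3399
2 0.6490 0.1515 -0.1530

phase 1: p=0.0304, T=0.306, ωT=1.048234, cosh=1.601582, sinh=1.251026; start (x,ẋ)=(0.054000, 0.149100) → end (x,ẋ)=(0.122649, 0.339934)
phase 2: p=0.2733, T=0.343, ωT=1.174981, cosh=1.773453, sinh=1.464628; start (x,ẋ)=(0.122649, 0.339934) → end (x,ẋ)=(0.151467, -0.152996)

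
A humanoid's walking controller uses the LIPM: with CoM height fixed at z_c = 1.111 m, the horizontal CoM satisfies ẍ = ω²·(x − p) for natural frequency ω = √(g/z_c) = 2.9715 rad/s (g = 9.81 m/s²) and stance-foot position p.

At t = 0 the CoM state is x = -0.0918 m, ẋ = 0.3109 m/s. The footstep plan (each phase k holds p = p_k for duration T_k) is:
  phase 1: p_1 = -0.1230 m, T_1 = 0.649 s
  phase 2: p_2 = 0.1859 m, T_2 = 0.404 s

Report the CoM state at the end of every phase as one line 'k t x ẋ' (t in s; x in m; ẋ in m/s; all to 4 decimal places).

phase 1: p=-0.1230, T=0.649, ωT=1.928503, cosh=3.512287, sinh=3.366921; start (x,ẋ)=(-0.091800, 0.310900) → end (x,ẋ)=(0.338855, 1.404120)
phase 2: p=0.1859, T=0.404, ωT=1.200486, cosh=1.811389, sinh=1.510342; start (x,ẋ)=(0.338855, 1.404120) → end (x,ẋ)=(1.176642, 3.229868)

1 0.6490 0.3389 1.4041
2 1.0530 1.1766 3.2299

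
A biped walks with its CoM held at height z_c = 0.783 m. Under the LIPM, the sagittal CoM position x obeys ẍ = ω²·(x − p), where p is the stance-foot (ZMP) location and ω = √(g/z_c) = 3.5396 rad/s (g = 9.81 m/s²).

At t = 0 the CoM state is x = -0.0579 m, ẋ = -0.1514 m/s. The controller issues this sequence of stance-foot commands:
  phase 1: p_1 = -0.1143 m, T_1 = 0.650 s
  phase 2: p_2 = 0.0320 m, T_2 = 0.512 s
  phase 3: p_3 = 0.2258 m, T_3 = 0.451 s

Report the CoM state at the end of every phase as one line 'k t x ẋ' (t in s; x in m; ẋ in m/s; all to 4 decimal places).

phase 1: p=-0.1143, T=0.650, ωT=2.300740, cosh=5.040875, sinh=4.940691; start (x,ẋ)=(-0.057900, -0.151400) → end (x,ẋ)=(-0.041324, 0.223139)
phase 2: p=0.0320, T=0.512, ωT=1.812275, cosh=3.143824, sinh=2.980542; start (x,ẋ)=(-0.041324, 0.223139) → end (x,ẋ)=(-0.010622, -0.072052)
phase 3: p=0.2258, T=0.451, ωT=1.596360, cosh=2.568834, sinh=2.366201; start (x,ẋ)=(-0.010622, -0.072052) → end (x,ẋ)=(-0.429694, -2.165217)

1 0.6500 -0.0413 0.2231
2 1.1620 -0.0106 -0.0721
3 1.6130 -0.4297 -2.1652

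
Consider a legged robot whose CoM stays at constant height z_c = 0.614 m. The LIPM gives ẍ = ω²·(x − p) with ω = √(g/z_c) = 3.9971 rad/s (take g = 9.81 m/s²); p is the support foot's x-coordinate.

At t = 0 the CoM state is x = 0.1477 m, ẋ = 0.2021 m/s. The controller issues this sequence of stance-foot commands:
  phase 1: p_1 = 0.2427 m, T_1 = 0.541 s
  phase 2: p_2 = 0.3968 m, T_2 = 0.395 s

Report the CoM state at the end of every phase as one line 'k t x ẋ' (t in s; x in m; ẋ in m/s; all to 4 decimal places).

phase 1: p=0.2427, T=0.541, ωT=2.162431, cosh=4.403644, sinh=4.288599; start (x,ẋ)=(0.147700, 0.202100) → end (x,ẋ)=(0.041192, -0.738510)
phase 2: p=0.3968, T=0.395, ωT=1.578855, cosh=2.527804, sinh=2.321593; start (x,ẋ)=(0.041192, -0.738510) → end (x,ẋ)=(-0.931047, -5.166718)

1 0.5410 0.0412 -0.7385
2 0.9360 -0.9310 -5.1667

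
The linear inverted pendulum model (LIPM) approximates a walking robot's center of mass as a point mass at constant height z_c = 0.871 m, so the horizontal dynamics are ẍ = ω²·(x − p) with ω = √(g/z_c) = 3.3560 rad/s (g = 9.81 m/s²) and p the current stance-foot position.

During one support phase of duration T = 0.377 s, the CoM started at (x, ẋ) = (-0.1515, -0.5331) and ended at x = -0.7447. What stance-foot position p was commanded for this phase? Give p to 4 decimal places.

p = 0.2145

ωT = 3.3560·0.377 = 1.265212; cosh(ωT) = 1.913012, sinh(ωT) = 1.630832
x(T) = p + (x₀−p)·cosh(ωT) + (ẋ₀/ω)·sinh(ωT) ⇒ p·(1 − cosh) = x(T) − x₀·cosh − (ẋ₀/ω)·sinh
numerator   = -0.7447 − (-0.1515)·1.913012 − (-0.5331/3.3560)·1.630832 = -0.195821
denominator = 1 − 1.913012 = -0.913012
p = -0.195821 / -0.913012 = 0.2145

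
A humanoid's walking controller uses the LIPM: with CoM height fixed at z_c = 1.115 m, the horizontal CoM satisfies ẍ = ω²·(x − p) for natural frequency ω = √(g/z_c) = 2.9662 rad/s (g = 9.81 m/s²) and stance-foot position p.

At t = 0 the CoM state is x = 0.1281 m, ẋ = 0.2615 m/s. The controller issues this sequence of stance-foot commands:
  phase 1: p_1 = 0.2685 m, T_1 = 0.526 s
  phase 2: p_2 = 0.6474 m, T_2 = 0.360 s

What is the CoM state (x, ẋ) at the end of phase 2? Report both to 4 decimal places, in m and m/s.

x = -0.3388, ẋ = -2.4899

phase 1: p=0.2685, T=0.526, ωT=1.560221, cosh=2.484982, sinh=2.274892; start (x,ẋ)=(0.128100, 0.261500) → end (x,ẋ)=(0.120163, -0.297566)
phase 2: p=0.6474, T=0.360, ωT=1.067832, cosh=1.626409, sinh=1.282656; start (x,ẋ)=(0.120163, -0.297566) → end (x,ẋ)=(-0.338778, -2.489899)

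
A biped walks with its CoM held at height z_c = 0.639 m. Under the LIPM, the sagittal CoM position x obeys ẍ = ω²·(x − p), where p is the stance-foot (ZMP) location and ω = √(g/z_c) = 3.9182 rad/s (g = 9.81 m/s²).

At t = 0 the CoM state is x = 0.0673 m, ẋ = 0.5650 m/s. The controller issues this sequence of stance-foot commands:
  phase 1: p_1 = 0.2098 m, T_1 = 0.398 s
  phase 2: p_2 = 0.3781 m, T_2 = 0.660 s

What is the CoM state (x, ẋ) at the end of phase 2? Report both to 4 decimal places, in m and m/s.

phase 1: p=0.2098, T=0.398, ωT=1.559444, cosh=2.483214, sinh=2.272961; start (x,ẋ)=(0.067300, 0.565000) → end (x,ẋ)=(0.183700, 0.133923)
phase 2: p=0.3781, T=0.660, ωT=2.586012, cosh=6.676019, sinh=6.600699; start (x,ẋ)=(0.183700, 0.133923) → end (x,ẋ)=(-0.694105, -4.133658)

x = -0.6941, ẋ = -4.1337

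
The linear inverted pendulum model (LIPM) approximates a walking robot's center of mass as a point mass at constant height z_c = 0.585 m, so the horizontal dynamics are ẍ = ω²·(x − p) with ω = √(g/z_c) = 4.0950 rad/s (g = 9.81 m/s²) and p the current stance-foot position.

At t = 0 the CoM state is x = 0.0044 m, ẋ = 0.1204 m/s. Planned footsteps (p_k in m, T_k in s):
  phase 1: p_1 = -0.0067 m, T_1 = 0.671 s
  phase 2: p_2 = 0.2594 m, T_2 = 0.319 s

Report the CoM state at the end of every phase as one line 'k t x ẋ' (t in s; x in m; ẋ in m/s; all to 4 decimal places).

1 0.6710 0.3088 1.2967
2 0.9900 0.8990 2.9155

phase 1: p=-0.0067, T=0.671, ωT=2.747745, cosh=7.835735, sinh=7.771663; start (x,ẋ)=(0.004400, 0.120400) → end (x,ẋ)=(0.308777, 1.296680)
phase 2: p=0.2594, T=0.319, ωT=1.306305, cosh=1.981662, sinh=1.710843; start (x,ẋ)=(0.308777, 1.296680) → end (x,ẋ)=(0.898986, 2.915509)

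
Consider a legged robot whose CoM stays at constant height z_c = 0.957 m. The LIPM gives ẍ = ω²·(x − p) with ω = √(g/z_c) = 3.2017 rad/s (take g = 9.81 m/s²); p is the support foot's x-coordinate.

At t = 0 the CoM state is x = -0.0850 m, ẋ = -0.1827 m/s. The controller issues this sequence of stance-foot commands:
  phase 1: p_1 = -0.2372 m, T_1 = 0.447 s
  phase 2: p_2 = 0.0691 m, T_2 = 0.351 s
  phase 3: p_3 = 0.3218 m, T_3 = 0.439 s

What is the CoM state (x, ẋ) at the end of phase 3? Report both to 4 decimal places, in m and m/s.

phase 1: p=-0.2372, T=0.447, ωT=1.431160, cosh=2.211290, sinh=1.972259; start (x,ẋ)=(-0.085000, -0.182700) → end (x,ẋ)=(-0.013185, 0.557076)
phase 2: p=0.0691, T=0.351, ωT=1.123797, cosh=1.700778, sinh=1.375735; start (x,ẋ)=(-0.013185, 0.557076) → end (x,ẋ)=(0.168520, 0.585021)
phase 3: p=0.3218, T=0.439, ωT=1.405546, cosh=2.161493, sinh=1.916260; start (x,ẋ)=(0.168520, 0.585021) → end (x,ẋ)=(0.340630, 0.324103)

x = 0.3406, ẋ = 0.3241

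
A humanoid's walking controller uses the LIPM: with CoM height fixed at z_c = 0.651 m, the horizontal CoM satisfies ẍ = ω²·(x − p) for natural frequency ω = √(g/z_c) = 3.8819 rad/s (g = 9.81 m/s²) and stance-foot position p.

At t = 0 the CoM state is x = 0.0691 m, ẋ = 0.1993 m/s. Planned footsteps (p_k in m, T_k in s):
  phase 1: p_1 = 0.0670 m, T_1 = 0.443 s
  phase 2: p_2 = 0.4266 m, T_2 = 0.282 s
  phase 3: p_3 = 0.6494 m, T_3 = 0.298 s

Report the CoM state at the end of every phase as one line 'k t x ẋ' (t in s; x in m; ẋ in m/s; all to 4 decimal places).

1 0.4430 0.2118 0.5962
2 0.7250 0.2734 -0.1160
3 1.0230 -0.0503 -2.2935

phase 1: p=0.0670, T=0.443, ωT=1.719682, cosh=2.880937, sinh=2.701814; start (x,ẋ)=(0.069100, 0.199300) → end (x,ẋ)=(0.211763, 0.596196)
phase 2: p=0.4266, T=0.282, ωT=1.094696, cosh=1.661457, sinh=1.326816; start (x,ẋ)=(0.211763, 0.596196) → end (x,ẋ)=(0.273435, -0.115976)
phase 3: p=0.6494, T=0.298, ωT=1.156806, cosh=1.747125, sinh=1.432636; start (x,ẋ)=(0.273435, -0.115976) → end (x,ẋ)=(-0.050259, -2.293497)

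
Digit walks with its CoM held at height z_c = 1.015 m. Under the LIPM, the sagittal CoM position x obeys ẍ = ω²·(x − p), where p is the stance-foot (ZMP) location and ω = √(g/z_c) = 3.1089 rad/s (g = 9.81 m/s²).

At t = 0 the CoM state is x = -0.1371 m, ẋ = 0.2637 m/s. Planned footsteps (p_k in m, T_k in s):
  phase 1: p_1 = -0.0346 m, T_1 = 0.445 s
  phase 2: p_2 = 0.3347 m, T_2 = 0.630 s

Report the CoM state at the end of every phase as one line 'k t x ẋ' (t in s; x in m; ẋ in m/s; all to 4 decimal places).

phase 1: p=-0.0346, T=0.445, ωT=1.383461, cosh=2.119695, sinh=1.868986; start (x,ẋ)=(-0.137100, 0.263700) → end (x,ẋ)=(-0.093340, -0.036612)
phase 2: p=0.3347, T=0.630, ωT=1.958607, cosh=3.615250, sinh=3.474195; start (x,ẋ)=(-0.093340, -0.036612) → end (x,ẋ)=(-1.253683, -4.755583)

1 0.4450 -0.0933 -0.0366
2 1.0750 -1.2537 -4.7556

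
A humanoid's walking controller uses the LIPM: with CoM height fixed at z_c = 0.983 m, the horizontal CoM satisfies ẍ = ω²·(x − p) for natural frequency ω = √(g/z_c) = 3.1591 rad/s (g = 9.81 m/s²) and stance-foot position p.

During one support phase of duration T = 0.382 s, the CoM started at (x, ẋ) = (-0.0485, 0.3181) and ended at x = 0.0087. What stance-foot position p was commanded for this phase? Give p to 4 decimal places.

p = 0.0685

ωT = 3.1591·0.382 = 1.206776; cosh(ωT) = 1.820926, sinh(ωT) = 1.521765
x(T) = p + (x₀−p)·cosh(ωT) + (ẋ₀/ω)·sinh(ωT) ⇒ p·(1 − cosh) = x(T) − x₀·cosh − (ẋ₀/ω)·sinh
numerator   = 0.0087 − (-0.0485)·1.820926 − (0.3181/3.1591)·1.521765 = -0.056217
denominator = 1 − 1.820926 = -0.820926
p = -0.056217 / -0.820926 = 0.0685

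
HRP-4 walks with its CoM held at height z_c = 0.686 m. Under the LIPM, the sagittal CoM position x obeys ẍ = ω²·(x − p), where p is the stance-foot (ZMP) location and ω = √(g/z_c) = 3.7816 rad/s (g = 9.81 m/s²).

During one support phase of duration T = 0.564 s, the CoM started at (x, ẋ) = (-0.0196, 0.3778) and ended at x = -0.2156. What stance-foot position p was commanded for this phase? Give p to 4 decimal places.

p = 0.1669

ωT = 3.7816·0.564 = 2.132822; cosh(ωT) = 4.278576, sinh(ωT) = 4.160074
x(T) = p + (x₀−p)·cosh(ωT) + (ẋ₀/ω)·sinh(ωT) ⇒ p·(1 − cosh) = x(T) − x₀·cosh − (ẋ₀/ω)·sinh
numerator   = -0.2156 − (-0.0196)·4.278576 − (0.3778/3.7816)·4.160074 = -0.547351
denominator = 1 − 4.278576 = -3.278576
p = -0.547351 / -3.278576 = 0.1669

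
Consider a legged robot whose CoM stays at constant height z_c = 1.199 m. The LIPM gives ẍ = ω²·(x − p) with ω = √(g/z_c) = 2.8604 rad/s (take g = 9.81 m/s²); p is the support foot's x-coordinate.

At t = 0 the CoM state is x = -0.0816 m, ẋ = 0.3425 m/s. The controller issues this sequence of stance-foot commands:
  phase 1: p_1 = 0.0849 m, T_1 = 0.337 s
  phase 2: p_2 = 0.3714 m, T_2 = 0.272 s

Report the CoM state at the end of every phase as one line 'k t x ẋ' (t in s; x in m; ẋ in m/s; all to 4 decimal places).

1 0.3370 -0.0310 -0.0192
2 0.6090 -0.1648 -1.0140

phase 1: p=0.0849, T=0.337, ωT=0.963955, cosh=1.501714, sinh=1.120332; start (x,ẋ)=(-0.081600, 0.342500) → end (x,ẋ)=(-0.030988, -0.019229)
phase 2: p=0.3714, T=0.272, ωT=0.778029, cosh=1.318243, sinh=0.858933; start (x,ẋ)=(-0.030988, -0.019229) → end (x,ẋ)=(-0.164820, -1.013973)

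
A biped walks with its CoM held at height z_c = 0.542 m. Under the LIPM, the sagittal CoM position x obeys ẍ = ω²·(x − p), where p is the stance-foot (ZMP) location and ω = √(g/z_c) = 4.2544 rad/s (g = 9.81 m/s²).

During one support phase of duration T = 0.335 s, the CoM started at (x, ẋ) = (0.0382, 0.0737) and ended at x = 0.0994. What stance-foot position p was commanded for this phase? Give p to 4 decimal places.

ωT = 4.2544·0.335 = 1.425224; cosh(ωT) = 2.199622, sinh(ωT) = 1.959167
x(T) = p + (x₀−p)·cosh(ωT) + (ẋ₀/ω)·sinh(ωT) ⇒ p·(1 − cosh) = x(T) − x₀·cosh − (ẋ₀/ω)·sinh
numerator   = 0.0994 − (0.0382)·2.199622 − (0.0737/4.2544)·1.959167 = -0.018565
denominator = 1 − 2.199622 = -1.199622
p = -0.018565 / -1.199622 = 0.0155

p = 0.0155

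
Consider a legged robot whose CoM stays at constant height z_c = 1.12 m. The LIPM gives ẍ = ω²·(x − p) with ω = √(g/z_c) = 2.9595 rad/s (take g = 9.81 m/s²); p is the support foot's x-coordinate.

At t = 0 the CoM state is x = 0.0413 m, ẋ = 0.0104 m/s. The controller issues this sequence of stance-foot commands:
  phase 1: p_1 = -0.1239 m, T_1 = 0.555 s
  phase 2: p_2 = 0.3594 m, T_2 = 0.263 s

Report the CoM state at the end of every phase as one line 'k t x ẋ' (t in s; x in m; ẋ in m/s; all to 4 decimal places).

1 0.5550 0.3277 1.2440
2 0.8180 0.6788 1.5596

phase 1: p=-0.1239, T=0.555, ωT=1.642523, cosh=2.680841, sinh=2.487349; start (x,ẋ)=(0.041300, 0.010400) → end (x,ẋ)=(0.327716, 1.243969)
phase 2: p=0.3594, T=0.263, ωT=0.778348, cosh=1.318518, sinh=0.859354; start (x,ẋ)=(0.327716, 1.243969) → end (x,ẋ)=(0.678837, 1.559614)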